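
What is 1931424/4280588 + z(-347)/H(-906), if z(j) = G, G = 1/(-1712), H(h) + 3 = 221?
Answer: 180208514749/399395982752 ≈ 0.45120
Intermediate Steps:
H(h) = 218 (H(h) = -3 + 221 = 218)
G = -1/1712 ≈ -0.00058411
z(j) = -1/1712
1931424/4280588 + z(-347)/H(-906) = 1931424/4280588 - 1/1712/218 = 1931424*(1/4280588) - 1/1712*1/218 = 482856/1070147 - 1/373216 = 180208514749/399395982752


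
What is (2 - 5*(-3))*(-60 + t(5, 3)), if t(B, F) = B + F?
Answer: -884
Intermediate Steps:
(2 - 5*(-3))*(-60 + t(5, 3)) = (2 - 5*(-3))*(-60 + (5 + 3)) = (2 + 15)*(-60 + 8) = 17*(-52) = -884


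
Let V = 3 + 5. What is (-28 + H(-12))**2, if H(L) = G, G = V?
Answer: 400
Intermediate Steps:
V = 8
G = 8
H(L) = 8
(-28 + H(-12))**2 = (-28 + 8)**2 = (-20)**2 = 400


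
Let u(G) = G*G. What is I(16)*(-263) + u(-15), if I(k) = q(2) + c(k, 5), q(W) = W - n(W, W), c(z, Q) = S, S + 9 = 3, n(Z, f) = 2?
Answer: 1803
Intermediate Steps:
S = -6 (S = -9 + 3 = -6)
c(z, Q) = -6
q(W) = -2 + W (q(W) = W - 1*2 = W - 2 = -2 + W)
I(k) = -6 (I(k) = (-2 + 2) - 6 = 0 - 6 = -6)
u(G) = G**2
I(16)*(-263) + u(-15) = -6*(-263) + (-15)**2 = 1578 + 225 = 1803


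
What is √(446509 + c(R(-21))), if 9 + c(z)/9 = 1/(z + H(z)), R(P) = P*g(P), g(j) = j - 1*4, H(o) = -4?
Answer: √121178867437/521 ≈ 668.15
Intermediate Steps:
g(j) = -4 + j (g(j) = j - 4 = -4 + j)
R(P) = P*(-4 + P)
c(z) = -81 + 9/(-4 + z) (c(z) = -81 + 9/(z - 4) = -81 + 9/(-4 + z))
√(446509 + c(R(-21))) = √(446509 + 9*(37 - (-189)*(-4 - 21))/(-4 - 21*(-4 - 21))) = √(446509 + 9*(37 - (-189)*(-25))/(-4 - 21*(-25))) = √(446509 + 9*(37 - 9*525)/(-4 + 525)) = √(446509 + 9*(37 - 4725)/521) = √(446509 + 9*(1/521)*(-4688)) = √(446509 - 42192/521) = √(232588997/521) = √121178867437/521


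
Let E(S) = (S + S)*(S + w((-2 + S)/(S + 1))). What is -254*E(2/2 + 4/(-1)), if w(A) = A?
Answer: -762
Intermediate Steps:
E(S) = 2*S*(S + (-2 + S)/(1 + S)) (E(S) = (S + S)*(S + (-2 + S)/(S + 1)) = (2*S)*(S + (-2 + S)/(1 + S)) = 2*S*(S + (-2 + S)/(1 + S)))
-254*E(2/2 + 4/(-1)) = -508*(2/2 + 4/(-1))*(-2 + (2/2 + 4/(-1)) + (2/2 + 4/(-1))*(1 + (2/2 + 4/(-1))))/(1 + (2/2 + 4/(-1))) = -508*(2*(½) + 4*(-1))*(-2 + (2*(½) + 4*(-1)) + (2*(½) + 4*(-1))*(1 + (2*(½) + 4*(-1))))/(1 + (2*(½) + 4*(-1))) = -508*(1 - 4)*(-2 + (1 - 4) + (1 - 4)*(1 + (1 - 4)))/(1 + (1 - 4)) = -508*(-3)*(-2 - 3 - 3*(1 - 3))/(1 - 3) = -508*(-3)*(-2 - 3 - 3*(-2))/(-2) = -508*(-3)*(-1)*(-2 - 3 + 6)/2 = -508*(-3)*(-1)/2 = -254*3 = -762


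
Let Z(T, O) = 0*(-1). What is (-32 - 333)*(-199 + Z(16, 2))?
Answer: 72635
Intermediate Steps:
Z(T, O) = 0
(-32 - 333)*(-199 + Z(16, 2)) = (-32 - 333)*(-199 + 0) = -365*(-199) = 72635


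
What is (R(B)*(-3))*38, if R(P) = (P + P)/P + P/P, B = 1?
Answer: -342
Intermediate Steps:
R(P) = 3 (R(P) = (2*P)/P + 1 = 2 + 1 = 3)
(R(B)*(-3))*38 = (3*(-3))*38 = -9*38 = -342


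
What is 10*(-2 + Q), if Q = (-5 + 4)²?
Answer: -10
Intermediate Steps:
Q = 1 (Q = (-1)² = 1)
10*(-2 + Q) = 10*(-2 + 1) = 10*(-1) = -10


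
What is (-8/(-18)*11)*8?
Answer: 352/9 ≈ 39.111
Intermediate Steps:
(-8/(-18)*11)*8 = (-8*(-1/18)*11)*8 = ((4/9)*11)*8 = (44/9)*8 = 352/9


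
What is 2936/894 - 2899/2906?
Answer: 2970155/1298982 ≈ 2.2865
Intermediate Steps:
2936/894 - 2899/2906 = 2936*(1/894) - 2899*1/2906 = 1468/447 - 2899/2906 = 2970155/1298982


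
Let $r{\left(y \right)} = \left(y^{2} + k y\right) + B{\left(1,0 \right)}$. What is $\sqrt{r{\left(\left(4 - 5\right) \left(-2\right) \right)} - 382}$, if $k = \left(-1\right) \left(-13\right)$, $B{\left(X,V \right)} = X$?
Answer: $3 i \sqrt{39} \approx 18.735 i$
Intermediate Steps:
$k = 13$
$r{\left(y \right)} = 1 + y^{2} + 13 y$ ($r{\left(y \right)} = \left(y^{2} + 13 y\right) + 1 = 1 + y^{2} + 13 y$)
$\sqrt{r{\left(\left(4 - 5\right) \left(-2\right) \right)} - 382} = \sqrt{\left(1 + \left(\left(4 - 5\right) \left(-2\right)\right)^{2} + 13 \left(4 - 5\right) \left(-2\right)\right) - 382} = \sqrt{\left(1 + \left(\left(-1\right) \left(-2\right)\right)^{2} + 13 \left(\left(-1\right) \left(-2\right)\right)\right) - 382} = \sqrt{\left(1 + 2^{2} + 13 \cdot 2\right) - 382} = \sqrt{\left(1 + 4 + 26\right) - 382} = \sqrt{31 - 382} = \sqrt{-351} = 3 i \sqrt{39}$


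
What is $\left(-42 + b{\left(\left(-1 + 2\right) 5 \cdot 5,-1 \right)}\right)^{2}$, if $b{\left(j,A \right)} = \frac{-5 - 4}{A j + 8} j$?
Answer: $\frac{239121}{289} \approx 827.41$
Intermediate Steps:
$b{\left(j,A \right)} = - \frac{9 j}{8 + A j}$ ($b{\left(j,A \right)} = - \frac{9}{8 + A j} j = - \frac{9 j}{8 + A j}$)
$\left(-42 + b{\left(\left(-1 + 2\right) 5 \cdot 5,-1 \right)}\right)^{2} = \left(-42 - \frac{9 \left(-1 + 2\right) 5 \cdot 5}{8 - \left(-1 + 2\right) 5 \cdot 5}\right)^{2} = \left(-42 - \frac{9 \cdot 1 \cdot 5 \cdot 5}{8 - 1 \cdot 5 \cdot 5}\right)^{2} = \left(-42 - \frac{9 \cdot 5 \cdot 5}{8 - 5 \cdot 5}\right)^{2} = \left(-42 - \frac{225}{8 - 25}\right)^{2} = \left(-42 - \frac{225}{-17}\right)^{2} = \left(-42 - 225 \left(- \frac{1}{17}\right)\right)^{2} = \left(-42 + \frac{225}{17}\right)^{2} = \left(- \frac{489}{17}\right)^{2} = \frac{239121}{289}$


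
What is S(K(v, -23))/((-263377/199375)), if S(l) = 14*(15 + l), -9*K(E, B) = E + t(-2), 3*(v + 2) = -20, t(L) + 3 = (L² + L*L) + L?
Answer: -1177907500/7111179 ≈ -165.64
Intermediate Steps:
t(L) = -3 + L + 2*L² (t(L) = -3 + ((L² + L*L) + L) = -3 + ((L² + L²) + L) = -3 + (2*L² + L) = -3 + (L + 2*L²) = -3 + L + 2*L²)
v = -26/3 (v = -2 + (⅓)*(-20) = -2 - 20/3 = -26/3 ≈ -8.6667)
K(E, B) = -⅓ - E/9 (K(E, B) = -(E + (-3 - 2 + 2*(-2)²))/9 = -(E + (-3 - 2 + 2*4))/9 = -(E + (-3 - 2 + 8))/9 = -(E + 3)/9 = -(3 + E)/9 = -⅓ - E/9)
S(l) = 210 + 14*l
S(K(v, -23))/((-263377/199375)) = (210 + 14*(-⅓ - ⅑*(-26/3)))/((-263377/199375)) = (210 + 14*(-⅓ + 26/27))/((-263377*1/199375)) = (210 + 14*(17/27))/(-263377/199375) = (210 + 238/27)*(-199375/263377) = (5908/27)*(-199375/263377) = -1177907500/7111179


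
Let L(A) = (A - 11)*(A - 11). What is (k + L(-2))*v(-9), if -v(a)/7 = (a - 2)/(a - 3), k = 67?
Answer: -4543/3 ≈ -1514.3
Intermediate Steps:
v(a) = -7*(-2 + a)/(-3 + a) (v(a) = -7*(a - 2)/(a - 3) = -7*(-2 + a)/(-3 + a))
L(A) = (-11 + A)² (L(A) = (-11 + A)*(-11 + A) = (-11 + A)²)
(k + L(-2))*v(-9) = (67 + (-11 - 2)²)*(7*(2 - 1*(-9))/(-3 - 9)) = (67 + (-13)²)*(7*(2 + 9)/(-12)) = (67 + 169)*(7*(-1/12)*11) = 236*(-77/12) = -4543/3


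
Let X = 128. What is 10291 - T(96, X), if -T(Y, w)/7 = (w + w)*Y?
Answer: 182323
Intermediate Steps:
T(Y, w) = -14*Y*w (T(Y, w) = -7*(w + w)*Y = -7*2*w*Y = -14*Y*w)
10291 - T(96, X) = 10291 - (-14)*96*128 = 10291 - 1*(-172032) = 10291 + 172032 = 182323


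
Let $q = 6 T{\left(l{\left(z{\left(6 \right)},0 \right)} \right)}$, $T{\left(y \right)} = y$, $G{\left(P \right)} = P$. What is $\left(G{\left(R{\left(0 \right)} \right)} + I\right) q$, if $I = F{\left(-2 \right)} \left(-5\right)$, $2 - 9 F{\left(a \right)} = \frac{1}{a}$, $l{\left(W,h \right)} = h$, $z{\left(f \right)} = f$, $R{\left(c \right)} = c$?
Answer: $0$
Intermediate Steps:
$F{\left(a \right)} = \frac{2}{9} - \frac{1}{9 a}$
$I = - \frac{25}{18}$ ($I = \frac{-1 + 2 \left(-2\right)}{9 \left(-2\right)} \left(-5\right) = \frac{1}{9} \left(- \frac{1}{2}\right) \left(-1 - 4\right) \left(-5\right) = \frac{1}{9} \left(- \frac{1}{2}\right) \left(-5\right) \left(-5\right) = \frac{5}{18} \left(-5\right) = - \frac{25}{18} \approx -1.3889$)
$q = 0$ ($q = 6 \cdot 0 = 0$)
$\left(G{\left(R{\left(0 \right)} \right)} + I\right) q = \left(0 - \frac{25}{18}\right) 0 = \left(- \frac{25}{18}\right) 0 = 0$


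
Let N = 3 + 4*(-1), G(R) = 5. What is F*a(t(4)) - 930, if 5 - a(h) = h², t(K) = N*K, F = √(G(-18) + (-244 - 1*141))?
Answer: -930 - 22*I*√95 ≈ -930.0 - 214.43*I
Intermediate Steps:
F = 2*I*√95 (F = √(5 + (-244 - 1*141)) = √(5 + (-244 - 141)) = √(5 - 385) = √(-380) = 2*I*√95 ≈ 19.494*I)
N = -1 (N = 3 - 4 = -1)
t(K) = -K
a(h) = 5 - h²
F*a(t(4)) - 930 = (2*I*√95)*(5 - (-1*4)²) - 930 = (2*I*√95)*(5 - 1*(-4)²) - 930 = (2*I*√95)*(5 - 1*16) - 930 = (2*I*√95)*(5 - 16) - 930 = (2*I*√95)*(-11) - 930 = -22*I*√95 - 930 = -930 - 22*I*√95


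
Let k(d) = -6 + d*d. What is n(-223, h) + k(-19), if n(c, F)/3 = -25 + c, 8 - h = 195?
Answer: -389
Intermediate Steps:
h = -187 (h = 8 - 1*195 = 8 - 195 = -187)
n(c, F) = -75 + 3*c (n(c, F) = 3*(-25 + c) = -75 + 3*c)
k(d) = -6 + d²
n(-223, h) + k(-19) = (-75 + 3*(-223)) + (-6 + (-19)²) = (-75 - 669) + (-6 + 361) = -744 + 355 = -389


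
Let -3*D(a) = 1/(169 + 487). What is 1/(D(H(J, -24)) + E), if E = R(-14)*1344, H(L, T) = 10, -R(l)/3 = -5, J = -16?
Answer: 1968/39674879 ≈ 4.9603e-5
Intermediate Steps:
R(l) = 15 (R(l) = -3*(-5) = 15)
D(a) = -1/1968 (D(a) = -1/(3*(169 + 487)) = -⅓/656 = -⅓*1/656 = -1/1968)
E = 20160 (E = 15*1344 = 20160)
1/(D(H(J, -24)) + E) = 1/(-1/1968 + 20160) = 1/(39674879/1968) = 1968/39674879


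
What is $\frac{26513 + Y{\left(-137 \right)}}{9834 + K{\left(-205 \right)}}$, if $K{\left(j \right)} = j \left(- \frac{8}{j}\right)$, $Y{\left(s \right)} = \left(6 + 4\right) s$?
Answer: $\frac{87}{34} \approx 2.5588$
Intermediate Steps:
$Y{\left(s \right)} = 10 s$
$K{\left(j \right)} = -8$
$\frac{26513 + Y{\left(-137 \right)}}{9834 + K{\left(-205 \right)}} = \frac{26513 + 10 \left(-137\right)}{9834 - 8} = \frac{26513 - 1370}{9826} = 25143 \cdot \frac{1}{9826} = \frac{87}{34}$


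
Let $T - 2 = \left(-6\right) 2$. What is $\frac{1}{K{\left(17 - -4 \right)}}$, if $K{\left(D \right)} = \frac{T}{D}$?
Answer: $- \frac{21}{10} \approx -2.1$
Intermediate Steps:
$T = -10$ ($T = 2 - 12 = -10$)
$K{\left(D \right)} = - \frac{10}{D}$
$\frac{1}{K{\left(17 - -4 \right)}} = \frac{1}{\left(-10\right) \frac{1}{17 - -4}} = \frac{1}{\left(-10\right) \frac{1}{17 + 4}} = \frac{1}{\left(-10\right) \frac{1}{21}} = \frac{1}{- \frac{10}{21}} = - \frac{21}{10}$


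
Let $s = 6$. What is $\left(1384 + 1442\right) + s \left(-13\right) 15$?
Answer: $1656$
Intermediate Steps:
$\left(1384 + 1442\right) + s \left(-13\right) 15 = \left(1384 + 1442\right) + 6 \left(-13\right) 15 = 2826 - 1170 = 1656$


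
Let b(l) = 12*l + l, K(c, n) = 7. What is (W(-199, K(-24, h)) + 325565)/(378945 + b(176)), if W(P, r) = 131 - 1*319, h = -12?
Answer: 325377/381233 ≈ 0.85349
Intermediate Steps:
b(l) = 13*l
W(P, r) = -188 (W(P, r) = 131 - 319 = -188)
(W(-199, K(-24, h)) + 325565)/(378945 + b(176)) = (-188 + 325565)/(378945 + 13*176) = 325377/(378945 + 2288) = 325377/381233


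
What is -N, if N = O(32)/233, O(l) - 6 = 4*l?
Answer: -134/233 ≈ -0.57511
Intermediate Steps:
O(l) = 6 + 4*l
N = 134/233 (N = (6 + 4*32)/233 = (6 + 128)*(1/233) = 134*(1/233) = 134/233 ≈ 0.57511)
-N = -1*134/233 = -134/233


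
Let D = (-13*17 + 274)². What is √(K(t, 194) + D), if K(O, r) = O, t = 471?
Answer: 4*√205 ≈ 57.271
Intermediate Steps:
D = 2809 (D = (-221 + 274)² = 53² = 2809)
√(K(t, 194) + D) = √(471 + 2809) = √3280 = 4*√205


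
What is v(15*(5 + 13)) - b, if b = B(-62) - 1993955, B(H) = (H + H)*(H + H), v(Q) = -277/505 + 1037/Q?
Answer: 53955939109/27270 ≈ 1.9786e+6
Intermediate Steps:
v(Q) = -277/505 + 1037/Q (v(Q) = -277*1/505 + 1037/Q = -277/505 + 1037/Q)
B(H) = 4*H**2 (B(H) = (2*H)*(2*H) = 4*H**2)
b = -1978579 (b = 4*(-62)**2 - 1993955 = 4*3844 - 1993955 = 15376 - 1993955 = -1978579)
v(15*(5 + 13)) - b = (-277/505 + 1037/((15*(5 + 13)))) - 1*(-1978579) = (-277/505 + 1037/((15*18))) + 1978579 = (-277/505 + 1037/270) + 1978579 = 89779/27270 + 1978579 = 53955939109/27270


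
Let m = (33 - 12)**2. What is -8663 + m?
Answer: -8222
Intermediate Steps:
m = 441 (m = 21**2 = 441)
-8663 + m = -8663 + 441 = -8222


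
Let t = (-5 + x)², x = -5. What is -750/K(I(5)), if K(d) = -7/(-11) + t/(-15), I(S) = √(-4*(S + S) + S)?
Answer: 24750/199 ≈ 124.37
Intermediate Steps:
t = 100 (t = (-5 - 5)² = (-10)² = 100)
I(S) = √7*√(-S) (I(S) = √(-8*S + S) = √(-7*S) = √7*√(-S))
K(d) = -199/33 (K(d) = -7/(-11) + 100/(-15) = -7*(-1/11) + 100*(-1/15) = 7/11 - 20/3 = -199/33)
-750/K(I(5)) = -750/(-199/33) = -750*(-33/199) = 24750/199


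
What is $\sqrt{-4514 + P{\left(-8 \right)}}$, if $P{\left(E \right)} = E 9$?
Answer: $i \sqrt{4586} \approx 67.72 i$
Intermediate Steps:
$P{\left(E \right)} = 9 E$
$\sqrt{-4514 + P{\left(-8 \right)}} = \sqrt{-4514 + 9 \left(-8\right)} = \sqrt{-4514 - 72} = \sqrt{-4586} = i \sqrt{4586}$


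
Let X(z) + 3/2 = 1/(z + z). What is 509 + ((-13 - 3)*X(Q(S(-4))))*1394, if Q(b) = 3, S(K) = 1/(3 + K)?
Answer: 90743/3 ≈ 30248.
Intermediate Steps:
X(z) = -3/2 + 1/(2*z) (X(z) = -3/2 + 1/(z + z) = -3/2 + 1/(2*z))
509 + ((-13 - 3)*X(Q(S(-4))))*1394 = 509 + ((-13 - 3)*((½)*(1 - 3*3)/3))*1394 = 509 - 8*(1 - 9)/3*1394 = 509 - 8*(-8)/3*1394 = 509 - 16*(-4/3)*1394 = 509 + (64/3)*1394 = 509 + 89216/3 = 90743/3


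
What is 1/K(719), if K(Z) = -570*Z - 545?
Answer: -1/410375 ≈ -2.4368e-6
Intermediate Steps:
K(Z) = -545 - 570*Z
1/K(719) = 1/(-545 - 570*719) = 1/(-545 - 409830) = 1/(-410375) = -1/410375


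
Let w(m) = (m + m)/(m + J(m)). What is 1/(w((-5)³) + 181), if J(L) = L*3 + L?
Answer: 5/907 ≈ 0.0055127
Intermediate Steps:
J(L) = 4*L (J(L) = 3*L + L = 4*L)
w(m) = ⅖ (w(m) = (m + m)/(m + 4*m) = (2*m)/((5*m)) = (2*m)*(1/(5*m)) = ⅖)
1/(w((-5)³) + 181) = 1/(⅖ + 181) = 1/(907/5) = 5/907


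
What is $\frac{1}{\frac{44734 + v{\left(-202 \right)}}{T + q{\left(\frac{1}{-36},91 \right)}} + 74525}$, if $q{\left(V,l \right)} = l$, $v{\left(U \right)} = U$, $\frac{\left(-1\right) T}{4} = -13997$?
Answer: $\frac{6231}{464370223} \approx 1.3418 \cdot 10^{-5}$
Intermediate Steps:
$T = 55988$ ($T = \left(-4\right) \left(-13997\right) = 55988$)
$\frac{1}{\frac{44734 + v{\left(-202 \right)}}{T + q{\left(\frac{1}{-36},91 \right)}} + 74525} = \frac{1}{\frac{44734 - 202}{55988 + 91} + 74525} = \frac{1}{\frac{44532}{56079} + 74525} = \frac{1}{44532 \cdot \frac{1}{56079} + 74525} = \frac{1}{\frac{4948}{6231} + 74525} = \frac{1}{\frac{464370223}{6231}} = \frac{6231}{464370223}$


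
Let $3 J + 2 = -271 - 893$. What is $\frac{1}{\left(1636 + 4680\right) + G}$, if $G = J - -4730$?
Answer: $\frac{3}{31972} \approx 9.3832 \cdot 10^{-5}$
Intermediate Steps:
$J = - \frac{1166}{3}$ ($J = - \frac{2}{3} + \frac{-271 - 893}{3} = - \frac{2}{3} + \frac{1}{3} \left(-1164\right) = - \frac{2}{3} - 388 = - \frac{1166}{3} \approx -388.67$)
$G = \frac{13024}{3}$ ($G = - \frac{1166}{3} - -4730 = - \frac{1166}{3} + 4730 = \frac{13024}{3} \approx 4341.3$)
$\frac{1}{\left(1636 + 4680\right) + G} = \frac{1}{\left(1636 + 4680\right) + \frac{13024}{3}} = \frac{1}{6316 + \frac{13024}{3}} = \frac{1}{\frac{31972}{3}} = \frac{3}{31972}$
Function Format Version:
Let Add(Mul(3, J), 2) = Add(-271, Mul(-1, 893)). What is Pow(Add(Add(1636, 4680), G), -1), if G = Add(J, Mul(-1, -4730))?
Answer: Rational(3, 31972) ≈ 9.3832e-5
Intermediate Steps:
J = Rational(-1166, 3) (J = Add(Rational(-2, 3), Mul(Rational(1, 3), Add(-271, Mul(-1, 893)))) = Add(Rational(-2, 3), Mul(Rational(1, 3), Add(-271, -893))) = Add(Rational(-2, 3), Mul(Rational(1, 3), -1164)) = Add(Rational(-2, 3), -388) = Rational(-1166, 3) ≈ -388.67)
G = Rational(13024, 3) (G = Add(Rational(-1166, 3), Mul(-1, -4730)) = Add(Rational(-1166, 3), 4730) = Rational(13024, 3) ≈ 4341.3)
Pow(Add(Add(1636, 4680), G), -1) = Pow(Add(Add(1636, 4680), Rational(13024, 3)), -1) = Pow(Add(6316, Rational(13024, 3)), -1) = Pow(Rational(31972, 3), -1) = Rational(3, 31972)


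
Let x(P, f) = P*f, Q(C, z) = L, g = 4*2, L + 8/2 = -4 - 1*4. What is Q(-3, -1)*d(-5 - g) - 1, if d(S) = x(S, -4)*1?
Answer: -625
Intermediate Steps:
L = -12 (L = -4 + (-4 - 1*4) = -4 + (-4 - 4) = -4 - 8 = -12)
g = 8
Q(C, z) = -12
d(S) = -4*S (d(S) = (S*(-4))*1 = -4*S*1 = -4*S)
Q(-3, -1)*d(-5 - g) - 1 = -(-48)*(-5 - 1*8) - 1 = -(-48)*(-5 - 8) - 1 = -(-48)*(-13) - 1 = -12*52 - 1 = -624 - 1 = -625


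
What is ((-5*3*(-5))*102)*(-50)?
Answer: -382500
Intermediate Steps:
((-5*3*(-5))*102)*(-50) = (-15*(-5)*102)*(-50) = (75*102)*(-50) = 7650*(-50) = -382500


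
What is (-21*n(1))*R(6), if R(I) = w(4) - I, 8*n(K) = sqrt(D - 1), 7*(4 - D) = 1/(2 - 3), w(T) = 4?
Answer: 3*sqrt(154)/4 ≈ 9.3073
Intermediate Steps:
D = 29/7 (D = 4 - 1/(7*(2 - 3)) = 4 - 1/7/(-1) = 4 - 1/7*(-1) = 4 + 1/7 = 29/7 ≈ 4.1429)
n(K) = sqrt(154)/56 (n(K) = sqrt(29/7 - 1)/8 = sqrt(22/7)/8 = (sqrt(154)/7)/8 = sqrt(154)/56)
R(I) = 4 - I
(-21*n(1))*R(6) = (-3*sqrt(154)/8)*(4 - 1*6) = (-3*sqrt(154)/8)*(4 - 6) = -3*sqrt(154)/8*(-2) = 3*sqrt(154)/4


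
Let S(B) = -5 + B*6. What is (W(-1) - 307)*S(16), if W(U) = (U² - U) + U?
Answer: -27846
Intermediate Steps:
S(B) = -5 + 6*B
W(U) = U²
(W(-1) - 307)*S(16) = ((-1)² - 307)*(-5 + 6*16) = (1 - 307)*(-5 + 96) = -306*91 = -27846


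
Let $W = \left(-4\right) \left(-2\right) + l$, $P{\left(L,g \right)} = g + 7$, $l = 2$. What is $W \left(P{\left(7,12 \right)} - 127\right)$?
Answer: $-1080$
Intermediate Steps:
$P{\left(L,g \right)} = 7 + g$
$W = 10$ ($W = \left(-4\right) \left(-2\right) + 2 = 8 + 2 = 10$)
$W \left(P{\left(7,12 \right)} - 127\right) = 10 \left(\left(7 + 12\right) - 127\right) = 10 \left(19 - 127\right) = 10 \left(-108\right) = -1080$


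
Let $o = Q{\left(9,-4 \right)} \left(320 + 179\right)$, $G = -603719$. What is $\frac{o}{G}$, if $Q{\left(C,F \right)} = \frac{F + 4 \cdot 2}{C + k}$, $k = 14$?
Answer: $- \frac{1996}{13885537} \approx -0.00014375$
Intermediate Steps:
$Q{\left(C,F \right)} = \frac{8 + F}{14 + C}$ ($Q{\left(C,F \right)} = \frac{F + 4 \cdot 2}{C + 14} = \frac{F + 8}{14 + C} = \frac{8 + F}{14 + C}$)
$o = \frac{1996}{23}$ ($o = \frac{8 - 4}{14 + 9} \left(320 + 179\right) = \frac{1}{23} \cdot 4 \cdot 499 = \frac{4}{23} \cdot 499 = \frac{1996}{23} \approx 86.783$)
$\frac{o}{G} = \frac{1996}{23 \left(-603719\right)} = \frac{1996}{23} \left(- \frac{1}{603719}\right) = - \frac{1996}{13885537}$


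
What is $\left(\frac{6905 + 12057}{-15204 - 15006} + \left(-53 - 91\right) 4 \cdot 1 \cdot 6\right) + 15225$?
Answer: $\frac{9355856}{795} \approx 11768.0$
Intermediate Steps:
$\left(\frac{6905 + 12057}{-15204 - 15006} + \left(-53 - 91\right) 4 \cdot 1 \cdot 6\right) + 15225 = \left(\frac{18962}{-30210} - 144 \cdot 4 \cdot 6\right) + 15225 = \left(18962 \left(- \frac{1}{30210}\right) - 3456\right) + 15225 = \left(- \frac{499}{795} - 3456\right) + 15225 = - \frac{2748019}{795} + 15225 = \frac{9355856}{795}$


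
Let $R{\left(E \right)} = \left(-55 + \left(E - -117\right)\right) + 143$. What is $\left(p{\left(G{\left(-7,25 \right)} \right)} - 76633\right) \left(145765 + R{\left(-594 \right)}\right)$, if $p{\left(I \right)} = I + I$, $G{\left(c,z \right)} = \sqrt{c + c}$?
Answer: $-11140599008 + 290752 i \sqrt{14} \approx -1.1141 \cdot 10^{10} + 1.0879 \cdot 10^{6} i$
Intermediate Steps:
$G{\left(c,z \right)} = \sqrt{2} \sqrt{c}$ ($G{\left(c,z \right)} = \sqrt{2 c} = \sqrt{2} \sqrt{c}$)
$p{\left(I \right)} = 2 I$
$R{\left(E \right)} = 205 + E$ ($R{\left(E \right)} = \left(-55 + \left(E + 117\right)\right) + 143 = \left(-55 + \left(117 + E\right)\right) + 143 = \left(62 + E\right) + 143 = 205 + E$)
$\left(p{\left(G{\left(-7,25 \right)} \right)} - 76633\right) \left(145765 + R{\left(-594 \right)}\right) = \left(2 \sqrt{2} \sqrt{-7} - 76633\right) \left(145765 + \left(205 - 594\right)\right) = \left(2 \sqrt{2} i \sqrt{7} - 76633\right) \left(145765 - 389\right) = \left(2 i \sqrt{14} - 76633\right) 145376 = \left(-76633 + 2 i \sqrt{14}\right) 145376 = -11140599008 + 290752 i \sqrt{14}$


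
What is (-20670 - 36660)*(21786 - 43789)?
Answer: 1261431990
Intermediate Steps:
(-20670 - 36660)*(21786 - 43789) = -57330*(-22003) = 1261431990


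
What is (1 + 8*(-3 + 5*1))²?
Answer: 289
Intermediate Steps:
(1 + 8*(-3 + 5*1))² = (1 + 8*(-3 + 5))² = (1 + 8*2)² = (1 + 16)² = 17² = 289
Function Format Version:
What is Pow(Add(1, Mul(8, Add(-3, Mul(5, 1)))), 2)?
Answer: 289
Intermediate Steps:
Pow(Add(1, Mul(8, Add(-3, Mul(5, 1)))), 2) = Pow(Add(1, Mul(8, Add(-3, 5))), 2) = Pow(Add(1, Mul(8, 2)), 2) = Pow(Add(1, 16), 2) = Pow(17, 2) = 289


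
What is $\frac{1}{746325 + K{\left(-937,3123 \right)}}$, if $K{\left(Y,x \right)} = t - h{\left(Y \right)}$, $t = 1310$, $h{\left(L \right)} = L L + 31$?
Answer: $- \frac{1}{130365} \approx -7.6708 \cdot 10^{-6}$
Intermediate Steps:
$h{\left(L \right)} = 31 + L^{2}$ ($h{\left(L \right)} = L^{2} + 31 = 31 + L^{2}$)
$K{\left(Y,x \right)} = 1279 - Y^{2}$ ($K{\left(Y,x \right)} = 1310 - \left(31 + Y^{2}\right) = 1279 - Y^{2}$)
$\frac{1}{746325 + K{\left(-937,3123 \right)}} = \frac{1}{746325 + \left(1279 - \left(-937\right)^{2}\right)} = \frac{1}{746325 + \left(1279 - 877969\right)} = \frac{1}{746325 - 876690} = \frac{1}{-130365} = - \frac{1}{130365}$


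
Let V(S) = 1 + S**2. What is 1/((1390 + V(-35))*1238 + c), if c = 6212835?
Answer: 1/9451443 ≈ 1.0580e-7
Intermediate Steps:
1/((1390 + V(-35))*1238 + c) = 1/((1390 + (1 + (-35)**2))*1238 + 6212835) = 1/((1390 + (1 + 1225))*1238 + 6212835) = 1/((1390 + 1226)*1238 + 6212835) = 1/(2616*1238 + 6212835) = 1/(3238608 + 6212835) = 1/9451443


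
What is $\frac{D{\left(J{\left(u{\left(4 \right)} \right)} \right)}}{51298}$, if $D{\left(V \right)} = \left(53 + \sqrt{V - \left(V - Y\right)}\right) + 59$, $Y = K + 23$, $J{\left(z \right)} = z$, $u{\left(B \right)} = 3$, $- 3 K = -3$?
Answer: $\frac{56}{25649} + \frac{\sqrt{6}}{25649} \approx 0.0022788$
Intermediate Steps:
$K = 1$ ($K = \left(- \frac{1}{3}\right) \left(-3\right) = 1$)
$Y = 24$ ($Y = 1 + 23 = 24$)
$D{\left(V \right)} = 112 + 2 \sqrt{6}$ ($D{\left(V \right)} = \left(53 + \sqrt{V - \left(-24 + V\right)}\right) + 59 = \left(53 + \sqrt{24}\right) + 59 = \left(53 + 2 \sqrt{6}\right) + 59 = 112 + 2 \sqrt{6}$)
$\frac{D{\left(J{\left(u{\left(4 \right)} \right)} \right)}}{51298} = \frac{112 + 2 \sqrt{6}}{51298} = \left(112 + 2 \sqrt{6}\right) \frac{1}{51298} = \frac{56}{25649} + \frac{\sqrt{6}}{25649}$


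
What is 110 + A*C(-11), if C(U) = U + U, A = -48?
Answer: 1166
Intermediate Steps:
C(U) = 2*U
110 + A*C(-11) = 110 - 96*(-11) = 110 - 48*(-22) = 110 + 1056 = 1166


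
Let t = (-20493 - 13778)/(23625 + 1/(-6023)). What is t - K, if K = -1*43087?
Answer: 6130788191305/142293374 ≈ 43086.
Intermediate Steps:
K = -43087
t = -206414233/142293374 (t = -34271/(23625 - 1/6023) = -34271/142293374/6023 = -34271*6023/142293374 = -206414233/142293374 ≈ -1.4506)
t - K = -206414233/142293374 - 1*(-43087) = -206414233/142293374 + 43087 = 6130788191305/142293374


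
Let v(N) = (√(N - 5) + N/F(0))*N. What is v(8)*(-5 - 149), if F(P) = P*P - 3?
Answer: 9856/3 - 1232*√3 ≈ 1151.4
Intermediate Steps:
F(P) = -3 + P² (F(P) = P² - 3 = -3 + P²)
v(N) = N*(√(-5 + N) - N/3) (v(N) = (√(N - 5) + N/(-3 + 0²))*N = (√(-5 + N) + N/(-3 + 0))*N = (√(-5 + N) + N/(-3))*N = (√(-5 + N) + N*(-⅓))*N = (√(-5 + N) - N/3)*N = N*(√(-5 + N) - N/3))
v(8)*(-5 - 149) = ((⅓)*8*(-1*8 + 3*√(-5 + 8)))*(-5 - 149) = ((⅓)*8*(-8 + 3*√3))*(-154) = (-64/3 + 8*√3)*(-154) = 9856/3 - 1232*√3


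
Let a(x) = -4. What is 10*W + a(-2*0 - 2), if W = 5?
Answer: 46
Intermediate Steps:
10*W + a(-2*0 - 2) = 10*5 - 4 = 50 - 4 = 46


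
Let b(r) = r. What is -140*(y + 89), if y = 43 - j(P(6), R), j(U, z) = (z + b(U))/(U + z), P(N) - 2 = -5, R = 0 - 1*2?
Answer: -18340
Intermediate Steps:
R = -2 (R = 0 - 2 = -2)
P(N) = -3 (P(N) = 2 - 5 = -3)
j(U, z) = 1 (j(U, z) = (z + U)/(U + z) = (U + z)/(U + z) = 1)
y = 42 (y = 43 - 1*1 = 43 - 1 = 42)
-140*(y + 89) = -140*(42 + 89) = -140*131 = -18340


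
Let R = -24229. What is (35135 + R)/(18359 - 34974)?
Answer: -10906/16615 ≈ -0.65639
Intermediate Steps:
(35135 + R)/(18359 - 34974) = (35135 - 24229)/(18359 - 34974) = 10906/(-16615) = 10906*(-1/16615) = -10906/16615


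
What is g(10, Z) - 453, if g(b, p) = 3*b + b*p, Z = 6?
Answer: -363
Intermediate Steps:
g(10, Z) - 453 = 10*(3 + 6) - 453 = 10*9 - 453 = 90 - 453 = -363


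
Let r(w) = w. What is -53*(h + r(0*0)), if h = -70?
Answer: 3710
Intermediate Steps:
-53*(h + r(0*0)) = -53*(-70 + 0*0) = -53*(-70 + 0) = -53*(-70) = 3710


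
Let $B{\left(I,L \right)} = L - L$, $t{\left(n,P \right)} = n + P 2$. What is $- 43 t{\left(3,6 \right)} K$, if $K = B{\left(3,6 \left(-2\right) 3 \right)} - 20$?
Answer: $12900$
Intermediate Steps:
$t{\left(n,P \right)} = n + 2 P$
$B{\left(I,L \right)} = 0$
$K = -20$ ($K = 0 - 20 = -20$)
$- 43 t{\left(3,6 \right)} K = - 43 \left(3 + 2 \cdot 6\right) \left(-20\right) = - 43 \left(3 + 12\right) \left(-20\right) = \left(-43\right) 15 \left(-20\right) = \left(-645\right) \left(-20\right) = 12900$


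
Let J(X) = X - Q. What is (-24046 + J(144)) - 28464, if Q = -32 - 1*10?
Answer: -52324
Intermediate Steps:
Q = -42 (Q = -32 - 10 = -42)
J(X) = 42 + X (J(X) = X - 1*(-42) = X + 42 = 42 + X)
(-24046 + J(144)) - 28464 = (-24046 + (42 + 144)) - 28464 = (-24046 + 186) - 28464 = -23860 - 28464 = -52324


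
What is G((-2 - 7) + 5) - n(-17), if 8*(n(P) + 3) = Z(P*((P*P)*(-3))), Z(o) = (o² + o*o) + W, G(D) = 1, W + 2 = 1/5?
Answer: -2172381041/40 ≈ -5.4310e+7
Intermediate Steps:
W = -9/5 (W = -2 + 1/5 = -2 + ⅕ = -9/5 ≈ -1.8000)
Z(o) = -9/5 + 2*o² (Z(o) = (o² + o*o) - 9/5 = (o² + o²) - 9/5 = 2*o² - 9/5 = -9/5 + 2*o²)
n(P) = -129/40 + 9*P⁶/4 (n(P) = -3 + (-9/5 + 2*(P*((P*P)*(-3)))²)/8 = -3 + (-9/5 + 2*(P*(P²*(-3)))²)/8 = -3 + (-9/5 + 2*(P*(-3*P²))²)/8 = -3 + (-9/5 + 2*(-3*P³)²)/8 = -3 + (-9/5 + 2*(9*P⁶))/8 = -3 + (-9/5 + 18*P⁶)/8 = -3 + (-9/40 + 9*P⁶/4) = -129/40 + 9*P⁶/4)
G((-2 - 7) + 5) - n(-17) = 1 - (-129/40 + (9/4)*(-17)⁶) = 1 - (-129/40 + (9/4)*24137569) = 1 - (-129/40 + 217238121/4) = 1 - 1*2172381081/40 = 1 - 2172381081/40 = -2172381041/40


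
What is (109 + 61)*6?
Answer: 1020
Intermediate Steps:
(109 + 61)*6 = 170*6 = 1020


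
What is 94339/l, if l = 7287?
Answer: 13477/1041 ≈ 12.946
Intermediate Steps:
94339/l = 94339/7287 = 94339*(1/7287) = 13477/1041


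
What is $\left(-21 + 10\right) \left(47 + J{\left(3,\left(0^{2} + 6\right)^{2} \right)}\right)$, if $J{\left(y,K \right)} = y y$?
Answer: $-616$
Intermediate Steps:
$J{\left(y,K \right)} = y^{2}$
$\left(-21 + 10\right) \left(47 + J{\left(3,\left(0^{2} + 6\right)^{2} \right)}\right) = \left(-21 + 10\right) \left(47 + 3^{2}\right) = - 11 \left(47 + 9\right) = \left(-11\right) 56 = -616$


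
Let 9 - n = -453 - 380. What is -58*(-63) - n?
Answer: 2812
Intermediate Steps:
n = 842 (n = 9 - (-453 - 380) = 9 - 1*(-833) = 9 + 833 = 842)
-58*(-63) - n = -58*(-63) - 1*842 = 3654 - 842 = 2812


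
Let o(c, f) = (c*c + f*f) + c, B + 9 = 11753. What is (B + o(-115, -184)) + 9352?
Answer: 68062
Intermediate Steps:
B = 11744 (B = -9 + 11753 = 11744)
o(c, f) = c + c² + f² (o(c, f) = (c² + f²) + c = c + c² + f²)
(B + o(-115, -184)) + 9352 = (11744 + (-115 + (-115)² + (-184)²)) + 9352 = (11744 + (-115 + 13225 + 33856)) + 9352 = (11744 + 46966) + 9352 = 58710 + 9352 = 68062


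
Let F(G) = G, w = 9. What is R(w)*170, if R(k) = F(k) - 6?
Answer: 510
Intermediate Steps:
R(k) = -6 + k (R(k) = k - 6 = -6 + k)
R(w)*170 = (-6 + 9)*170 = 3*170 = 510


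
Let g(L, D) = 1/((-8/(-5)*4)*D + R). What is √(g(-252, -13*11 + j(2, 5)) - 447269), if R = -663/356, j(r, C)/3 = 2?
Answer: I*√1094089496860625929/1564019 ≈ 668.78*I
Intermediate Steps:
j(r, C) = 6 (j(r, C) = 3*2 = 6)
R = -663/356 (R = -663*1/356 = -663/356 ≈ -1.8624)
g(L, D) = 1/(-663/356 + 32*D/5) (g(L, D) = 1/((-8/(-5)*4)*D - 663/356) = 1/((-8*(-⅕)*4)*D - 663/356) = 1/(((8/5)*4)*D - 663/356) = 1/(32*D/5 - 663/356) = 1/(-663/356 + 32*D/5))
√(g(-252, -13*11 + j(2, 5)) - 447269) = √(1780/(-3315 + 11392*(-13*11 + 6)) - 447269) = √(1780/(-3315 + 11392*(-143 + 6)) - 447269) = √(1780/(-3315 + 11392*(-137)) - 447269) = √(1780/(-3315 - 1560704) - 447269) = √(1780/(-1564019) - 447269) = √(1780*(-1/1564019) - 447269) = √(-1780/1564019 - 447269) = √(-699537215891/1564019) = I*√1094089496860625929/1564019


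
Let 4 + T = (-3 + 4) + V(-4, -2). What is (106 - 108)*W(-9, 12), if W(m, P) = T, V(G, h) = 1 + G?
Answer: 12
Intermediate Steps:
T = -6 (T = -4 + ((-3 + 4) + (1 - 4)) = -4 + (1 - 3) = -4 - 2 = -6)
W(m, P) = -6
(106 - 108)*W(-9, 12) = (106 - 108)*(-6) = -2*(-6) = 12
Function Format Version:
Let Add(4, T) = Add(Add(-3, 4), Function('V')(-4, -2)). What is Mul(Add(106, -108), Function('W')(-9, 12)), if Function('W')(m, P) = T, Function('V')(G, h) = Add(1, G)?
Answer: 12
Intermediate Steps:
T = -6 (T = Add(-4, Add(Add(-3, 4), Add(1, -4))) = Add(-4, Add(1, -3)) = Add(-4, -2) = -6)
Function('W')(m, P) = -6
Mul(Add(106, -108), Function('W')(-9, 12)) = Mul(Add(106, -108), -6) = Mul(-2, -6) = 12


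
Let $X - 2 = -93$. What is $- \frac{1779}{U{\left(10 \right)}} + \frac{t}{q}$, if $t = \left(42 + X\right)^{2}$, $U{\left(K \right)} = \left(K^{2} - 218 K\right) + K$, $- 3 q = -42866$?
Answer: $\frac{7597402}{7394385} \approx 1.0275$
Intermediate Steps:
$q = \frac{42866}{3}$ ($q = \left(- \frac{1}{3}\right) \left(-42866\right) = \frac{42866}{3} \approx 14289.0$)
$U{\left(K \right)} = K^{2} - 217 K$
$X = -91$ ($X = 2 - 93 = -91$)
$t = 2401$ ($t = \left(42 - 91\right)^{2} = \left(-49\right)^{2} = 2401$)
$- \frac{1779}{U{\left(10 \right)}} + \frac{t}{q} = - \frac{1779}{10 \left(-217 + 10\right)} + \frac{2401}{\frac{42866}{3}} = - \frac{1779}{10 \left(-207\right)} + 2401 \cdot \frac{3}{42866} = - \frac{1779}{-2070} + \frac{7203}{42866} = \left(-1779\right) \left(- \frac{1}{2070}\right) + \frac{7203}{42866} = \frac{593}{690} + \frac{7203}{42866} = \frac{7597402}{7394385}$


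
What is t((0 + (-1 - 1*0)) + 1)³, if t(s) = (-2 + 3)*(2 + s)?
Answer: 8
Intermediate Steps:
t(s) = 2 + s (t(s) = 1*(2 + s) = 2 + s)
t((0 + (-1 - 1*0)) + 1)³ = (2 + ((0 + (-1 - 1*0)) + 1))³ = (2 + ((0 + (-1 + 0)) + 1))³ = (2 + ((0 - 1) + 1))³ = (2 + (-1 + 1))³ = (2 + 0)³ = 2³ = 8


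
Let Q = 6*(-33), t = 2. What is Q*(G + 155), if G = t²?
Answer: -31482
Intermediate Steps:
Q = -198
G = 4 (G = 2² = 4)
Q*(G + 155) = -198*(4 + 155) = -198*159 = -31482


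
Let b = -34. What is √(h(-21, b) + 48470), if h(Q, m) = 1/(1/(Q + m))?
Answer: √48415 ≈ 220.03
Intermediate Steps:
h(Q, m) = Q + m
√(h(-21, b) + 48470) = √((-21 - 34) + 48470) = √(-55 + 48470) = √48415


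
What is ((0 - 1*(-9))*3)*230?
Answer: 6210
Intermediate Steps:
((0 - 1*(-9))*3)*230 = ((0 + 9)*3)*230 = (9*3)*230 = 27*230 = 6210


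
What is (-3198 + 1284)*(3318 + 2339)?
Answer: -10827498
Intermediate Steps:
(-3198 + 1284)*(3318 + 2339) = -1914*5657 = -10827498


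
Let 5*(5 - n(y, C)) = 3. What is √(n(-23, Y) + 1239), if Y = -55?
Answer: √31085/5 ≈ 35.262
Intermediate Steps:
n(y, C) = 22/5 (n(y, C) = 5 - ⅕*3 = 5 - ⅗ = 22/5)
√(n(-23, Y) + 1239) = √(22/5 + 1239) = √(6217/5) = √31085/5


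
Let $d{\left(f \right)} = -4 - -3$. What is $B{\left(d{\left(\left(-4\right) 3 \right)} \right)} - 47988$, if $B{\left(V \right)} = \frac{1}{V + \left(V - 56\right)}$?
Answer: $- \frac{2783305}{58} \approx -47988.0$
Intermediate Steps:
$d{\left(f \right)} = -1$ ($d{\left(f \right)} = -4 + 3 = -1$)
$B{\left(V \right)} = \frac{1}{-56 + 2 V}$ ($B{\left(V \right)} = \frac{1}{V + \left(V - 56\right)} = \frac{1}{V + \left(-56 + V\right)} = \frac{1}{-56 + 2 V}$)
$B{\left(d{\left(\left(-4\right) 3 \right)} \right)} - 47988 = \frac{1}{2 \left(-28 - 1\right)} - 47988 = \frac{1}{2 \left(-29\right)} - 47988 = \frac{1}{2} \left(- \frac{1}{29}\right) - 47988 = - \frac{1}{58} - 47988 = - \frac{2783305}{58}$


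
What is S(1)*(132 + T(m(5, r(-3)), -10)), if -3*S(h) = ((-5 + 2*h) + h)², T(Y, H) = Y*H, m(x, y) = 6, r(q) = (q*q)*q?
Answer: -96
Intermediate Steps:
r(q) = q³ (r(q) = q²*q = q³)
T(Y, H) = H*Y
S(h) = -(-5 + 3*h)²/3 (S(h) = -((-5 + 2*h) + h)²/3 = -(-5 + 3*h)²/3)
S(1)*(132 + T(m(5, r(-3)), -10)) = (-(-5 + 3*1)²/3)*(132 - 10*6) = (-(-5 + 3)²/3)*(132 - 60) = -⅓*(-2)²*72 = -⅓*4*72 = -4/3*72 = -96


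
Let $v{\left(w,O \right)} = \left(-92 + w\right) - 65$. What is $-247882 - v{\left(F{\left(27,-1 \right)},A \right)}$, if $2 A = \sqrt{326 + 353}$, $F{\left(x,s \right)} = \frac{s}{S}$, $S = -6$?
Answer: $- \frac{1486351}{6} \approx -2.4773 \cdot 10^{5}$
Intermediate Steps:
$F{\left(x,s \right)} = - \frac{s}{6}$ ($F{\left(x,s \right)} = \frac{s}{-6} = s \left(- \frac{1}{6}\right) = - \frac{s}{6}$)
$A = \frac{\sqrt{679}}{2}$ ($A = \frac{\sqrt{326 + 353}}{2} = \frac{\sqrt{679}}{2} \approx 13.029$)
$v{\left(w,O \right)} = -157 + w$
$-247882 - v{\left(F{\left(27,-1 \right)},A \right)} = -247882 - \left(-157 - - \frac{1}{6}\right) = -247882 - \left(-157 + \frac{1}{6}\right) = -247882 - - \frac{941}{6} = -247882 + \frac{941}{6} = - \frac{1486351}{6}$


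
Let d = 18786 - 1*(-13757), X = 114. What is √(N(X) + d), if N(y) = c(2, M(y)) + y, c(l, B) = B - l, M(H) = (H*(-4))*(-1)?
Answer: 3*√3679 ≈ 181.96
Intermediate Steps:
M(H) = 4*H (M(H) = -4*H*(-1) = 4*H)
d = 32543 (d = 18786 + 13757 = 32543)
N(y) = -2 + 5*y (N(y) = (4*y - 1*2) + y = (4*y - 2) + y = (-2 + 4*y) + y = -2 + 5*y)
√(N(X) + d) = √((-2 + 5*114) + 32543) = √((-2 + 570) + 32543) = √(568 + 32543) = √33111 = 3*√3679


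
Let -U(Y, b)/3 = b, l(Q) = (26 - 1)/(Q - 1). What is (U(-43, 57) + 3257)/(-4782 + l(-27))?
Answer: -86408/133921 ≈ -0.64522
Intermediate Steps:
l(Q) = 25/(-1 + Q)
U(Y, b) = -3*b
(U(-43, 57) + 3257)/(-4782 + l(-27)) = (-3*57 + 3257)/(-4782 + 25/(-1 - 27)) = (-171 + 3257)/(-4782 + 25/(-28)) = 3086/(-4782 + 25*(-1/28)) = 3086/(-4782 - 25/28) = 3086/(-133921/28) = 3086*(-28/133921) = -86408/133921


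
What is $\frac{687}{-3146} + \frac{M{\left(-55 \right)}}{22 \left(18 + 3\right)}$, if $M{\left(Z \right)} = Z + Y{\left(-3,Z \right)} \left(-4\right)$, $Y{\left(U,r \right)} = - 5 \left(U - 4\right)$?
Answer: $- \frac{7052}{11011} \approx -0.64045$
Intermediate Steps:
$Y{\left(U,r \right)} = 20 - 5 U$ ($Y{\left(U,r \right)} = - 5 \left(-4 + U\right) = 20 - 5 U$)
$M{\left(Z \right)} = -140 + Z$ ($M{\left(Z \right)} = Z + \left(20 - -15\right) \left(-4\right) = Z + \left(20 + 15\right) \left(-4\right) = Z + 35 \left(-4\right) = Z - 140 = -140 + Z$)
$\frac{687}{-3146} + \frac{M{\left(-55 \right)}}{22 \left(18 + 3\right)} = \frac{687}{-3146} + \frac{-140 - 55}{22 \left(18 + 3\right)} = 687 \left(- \frac{1}{3146}\right) - \frac{195}{22 \cdot 21} = - \frac{687}{3146} - \frac{195}{462} = - \frac{687}{3146} - \frac{65}{154} = - \frac{7052}{11011}$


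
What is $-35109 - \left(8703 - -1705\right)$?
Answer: $-45517$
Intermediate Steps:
$-35109 - \left(8703 - -1705\right) = -35109 - \left(8703 + 1705\right) = -35109 - 10408 = -45517$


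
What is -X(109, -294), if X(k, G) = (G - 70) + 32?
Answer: 332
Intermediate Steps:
X(k, G) = -38 + G (X(k, G) = (-70 + G) + 32 = -38 + G)
-X(109, -294) = -(-38 - 294) = -1*(-332) = 332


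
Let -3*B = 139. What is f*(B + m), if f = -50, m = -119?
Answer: 24800/3 ≈ 8266.7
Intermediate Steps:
B = -139/3 (B = -⅓*139 = -139/3 ≈ -46.333)
f*(B + m) = -50*(-139/3 - 119) = -50*(-496/3) = 24800/3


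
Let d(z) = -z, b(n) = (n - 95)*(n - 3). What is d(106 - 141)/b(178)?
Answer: 1/415 ≈ 0.0024096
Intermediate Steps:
b(n) = (-95 + n)*(-3 + n)
d(106 - 141)/b(178) = (-(106 - 141))/(285 + 178² - 98*178) = (-1*(-35))/(285 + 31684 - 17444) = 35/14525 = 35*(1/14525) = 1/415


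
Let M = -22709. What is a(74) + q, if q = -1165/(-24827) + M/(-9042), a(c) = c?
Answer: 1562388599/20407794 ≈ 76.558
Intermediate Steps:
q = 52211843/20407794 (q = -1165/(-24827) - 22709/(-9042) = -1165*(-1/24827) - 22709*(-1/9042) = 1165/24827 + 22709/9042 = 52211843/20407794 ≈ 2.5584)
a(74) + q = 74 + 52211843/20407794 = 1562388599/20407794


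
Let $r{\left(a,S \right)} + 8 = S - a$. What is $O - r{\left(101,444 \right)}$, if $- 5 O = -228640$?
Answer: $45393$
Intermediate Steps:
$O = 45728$ ($O = \left(- \frac{1}{5}\right) \left(-228640\right) = 45728$)
$r{\left(a,S \right)} = -8 + S - a$ ($r{\left(a,S \right)} = -8 + \left(S - a\right) = -8 + S - a$)
$O - r{\left(101,444 \right)} = 45728 - \left(-8 + 444 - 101\right) = 45728 - 335 = 45393$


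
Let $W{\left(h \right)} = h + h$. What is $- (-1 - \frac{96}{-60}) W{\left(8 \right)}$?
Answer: $- \frac{48}{5} \approx -9.6$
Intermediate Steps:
$W{\left(h \right)} = 2 h$
$- (-1 - \frac{96}{-60}) W{\left(8 \right)} = - (-1 - \frac{96}{-60}) 2 \cdot 8 = - (-1 - - \frac{8}{5}) 16 = - (-1 + \frac{8}{5}) 16 = \left(-1\right) \frac{3}{5} \cdot 16 = \left(- \frac{3}{5}\right) 16 = - \frac{48}{5}$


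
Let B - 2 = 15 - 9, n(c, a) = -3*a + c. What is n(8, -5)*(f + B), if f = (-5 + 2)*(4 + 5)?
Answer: -437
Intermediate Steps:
n(c, a) = c - 3*a
f = -27 (f = -3*9 = -27)
B = 8 (B = 2 + (15 - 9) = 2 + 6 = 8)
n(8, -5)*(f + B) = (8 - 3*(-5))*(-27 + 8) = (8 + 15)*(-19) = 23*(-19) = -437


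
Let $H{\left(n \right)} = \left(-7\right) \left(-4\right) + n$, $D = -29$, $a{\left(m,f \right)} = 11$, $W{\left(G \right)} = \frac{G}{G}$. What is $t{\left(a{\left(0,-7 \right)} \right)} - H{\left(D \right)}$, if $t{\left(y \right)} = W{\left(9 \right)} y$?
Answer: $12$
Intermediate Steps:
$W{\left(G \right)} = 1$
$t{\left(y \right)} = y$ ($t{\left(y \right)} = 1 y = y$)
$H{\left(n \right)} = 28 + n$
$t{\left(a{\left(0,-7 \right)} \right)} - H{\left(D \right)} = 11 - \left(28 - 29\right) = 11 - -1 = 11 + 1 = 12$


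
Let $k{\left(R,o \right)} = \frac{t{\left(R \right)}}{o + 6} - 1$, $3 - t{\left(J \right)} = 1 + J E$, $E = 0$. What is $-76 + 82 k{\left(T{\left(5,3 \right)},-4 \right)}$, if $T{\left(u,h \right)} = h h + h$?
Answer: $-76$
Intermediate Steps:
$T{\left(u,h \right)} = h + h^{2}$ ($T{\left(u,h \right)} = h^{2} + h = h + h^{2}$)
$t{\left(J \right)} = 2$ ($t{\left(J \right)} = 3 - \left(1 + J 0\right) = 3 - \left(1 + 0\right) = 3 - 1 = 2$)
$k{\left(R,o \right)} = -1 + \frac{2}{6 + o}$ ($k{\left(R,o \right)} = \frac{1}{o + 6} \cdot 2 - 1 = \frac{1}{6 + o} 2 - 1 = \frac{2}{6 + o} - 1 = -1 + \frac{2}{6 + o}$)
$-76 + 82 k{\left(T{\left(5,3 \right)},-4 \right)} = -76 + 82 \frac{-4 - -4}{6 - 4} = -76 + 82 \frac{-4 + 4}{2} = -76 + 82 \cdot \frac{1}{2} \cdot 0 = -76 + 82 \cdot 0 = -76 + 0 = -76$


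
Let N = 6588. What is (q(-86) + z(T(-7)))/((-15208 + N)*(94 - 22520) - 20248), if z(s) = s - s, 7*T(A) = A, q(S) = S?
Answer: -43/96645936 ≈ -4.4492e-7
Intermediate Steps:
T(A) = A/7
z(s) = 0
(q(-86) + z(T(-7)))/((-15208 + N)*(94 - 22520) - 20248) = (-86 + 0)/((-15208 + 6588)*(94 - 22520) - 20248) = -86/(-8620*(-22426) - 20248) = -86/(193312120 - 20248) = -86/193291872 = -86*1/193291872 = -43/96645936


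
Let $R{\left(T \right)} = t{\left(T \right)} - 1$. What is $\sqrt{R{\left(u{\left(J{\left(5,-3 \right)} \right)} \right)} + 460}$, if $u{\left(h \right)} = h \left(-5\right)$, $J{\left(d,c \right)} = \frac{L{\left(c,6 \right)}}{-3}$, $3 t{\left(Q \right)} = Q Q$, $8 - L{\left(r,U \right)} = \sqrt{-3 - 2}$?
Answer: $\frac{2 \sqrt{10401 - 300 i \sqrt{5}}}{9} \approx 22.675 - 0.73047 i$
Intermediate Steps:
$L{\left(r,U \right)} = 8 - i \sqrt{5}$ ($L{\left(r,U \right)} = 8 - \sqrt{-3 - 2} = 8 - \sqrt{-5} = 8 - i \sqrt{5}$)
$t{\left(Q \right)} = \frac{Q^{2}}{3}$ ($t{\left(Q \right)} = \frac{Q Q}{3} = \frac{Q^{2}}{3}$)
$J{\left(d,c \right)} = - \frac{8}{3} + \frac{i \sqrt{5}}{3}$ ($J{\left(d,c \right)} = \frac{8 - i \sqrt{5}}{-3} = \left(8 - i \sqrt{5}\right) \left(- \frac{1}{3}\right) = - \frac{8}{3} + \frac{i \sqrt{5}}{3}$)
$u{\left(h \right)} = - 5 h$
$R{\left(T \right)} = -1 + \frac{T^{2}}{3}$ ($R{\left(T \right)} = \frac{T^{2}}{3} - 1 = -1 + \frac{T^{2}}{3}$)
$\sqrt{R{\left(u{\left(J{\left(5,-3 \right)} \right)} \right)} + 460} = \sqrt{\left(-1 + \frac{\left(- 5 \left(- \frac{8}{3} + \frac{i \sqrt{5}}{3}\right)\right)^{2}}{3}\right) + 460} = \sqrt{\left(-1 + \frac{\left(\frac{40}{3} - \frac{5 i \sqrt{5}}{3}\right)^{2}}{3}\right) + 460} = \sqrt{459 + \frac{\left(\frac{40}{3} - \frac{5 i \sqrt{5}}{3}\right)^{2}}{3}}$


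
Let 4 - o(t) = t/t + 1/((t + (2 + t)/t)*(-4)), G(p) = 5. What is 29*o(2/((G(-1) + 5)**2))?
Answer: 879599/10102 ≈ 87.072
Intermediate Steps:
o(t) = 3 + 1/(4*(t + (2 + t)/t)) (o(t) = 4 - (t/t + 1/((t + (2 + t)/t)*(-4))) = 4 - (1 - 1/4/(t + (2 + t)/t)) = 4 - (1 - 1/(4*(t + (2 + t)/t))) = 4 + (-1 + 1/(4*(t + (2 + t)/t))) = 3 + 1/(4*(t + (2 + t)/t)))
29*o(2/((G(-1) + 5)**2)) = 29*((6 + 3*(2/((5 + 5)**2))**2 + 13*(2/((5 + 5)**2))/4)/(2 + 2/((5 + 5)**2) + (2/((5 + 5)**2))**2)) = 29*((6 + 3*(2/(10**2))**2 + 13*(2/(10**2))/4)/(2 + 2/(10**2) + (2/(10**2))**2)) = 29*((6 + 3*(2/100)**2 + 13*(2/100)/4)/(2 + 2/100 + (2/100)**2)) = 29*((6 + 3*(2*(1/100))**2 + 13*(2*(1/100))/4)/(2 + 2*(1/100) + (2*(1/100))**2)) = 29*((6 + 3*(1/50)**2 + (13/4)*(1/50))/(2 + 1/50 + (1/50)**2)) = 29*((6 + 3*(1/2500) + 13/200)/(2 + 1/50 + 1/2500)) = 29*((6 + 3/2500 + 13/200)/(5051/2500)) = 29*((2500/5051)*(30331/5000)) = 29*(30331/10102) = 879599/10102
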